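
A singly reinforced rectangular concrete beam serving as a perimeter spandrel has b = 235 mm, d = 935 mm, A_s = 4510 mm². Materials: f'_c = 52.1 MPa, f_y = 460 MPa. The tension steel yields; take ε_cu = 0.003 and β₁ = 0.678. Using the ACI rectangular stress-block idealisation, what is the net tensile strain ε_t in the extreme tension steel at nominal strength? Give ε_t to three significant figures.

a = A_s f_y/(0.85 f'_c b) = 199.35 mm.
β₁ = 0.678, so c = a/β₁ = 199.35/0.678 = 294.03 mm.
From the linear strain diagram with ε_cu = 0.003: ε_t = 0.003 (d − c)/c = 0.003 × (935 − 294.03)/294.03 = 0.00654.
Since ε_t ≥ 0.005, the section is tension-controlled.

ε_t ≈ 0.00654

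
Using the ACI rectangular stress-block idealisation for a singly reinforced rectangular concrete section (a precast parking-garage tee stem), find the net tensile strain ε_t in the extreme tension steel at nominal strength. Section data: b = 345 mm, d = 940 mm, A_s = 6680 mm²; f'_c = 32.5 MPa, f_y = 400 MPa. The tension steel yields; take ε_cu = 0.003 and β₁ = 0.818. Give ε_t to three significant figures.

a = A_s f_y/(0.85 f'_c b) = 280.36 mm.
β₁ = 0.818, so c = a/β₁ = 280.36/0.818 = 342.74 mm.
From the linear strain diagram with ε_cu = 0.003: ε_t = 0.003 (d − c)/c = 0.003 × (940 − 342.74)/342.74 = 0.00523.
Since ε_t ≥ 0.005, the section is tension-controlled.

ε_t ≈ 0.00523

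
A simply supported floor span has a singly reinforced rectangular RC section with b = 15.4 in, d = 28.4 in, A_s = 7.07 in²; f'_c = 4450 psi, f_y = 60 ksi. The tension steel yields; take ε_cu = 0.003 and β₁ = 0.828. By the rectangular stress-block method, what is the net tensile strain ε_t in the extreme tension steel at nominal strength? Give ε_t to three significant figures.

ε_t ≈ 0.00669

a = A_s f_y/(0.85 f'_c b) = 7.282 in.
β₁ = 0.828, so c = a/β₁ = 7.282/0.828 = 8.795 in.
From the linear strain diagram with ε_cu = 0.003: ε_t = 0.003 (d − c)/c = 0.003 × (28.4 − 8.795)/8.795 = 0.00669.
Since ε_t ≥ 0.005, the section is tension-controlled.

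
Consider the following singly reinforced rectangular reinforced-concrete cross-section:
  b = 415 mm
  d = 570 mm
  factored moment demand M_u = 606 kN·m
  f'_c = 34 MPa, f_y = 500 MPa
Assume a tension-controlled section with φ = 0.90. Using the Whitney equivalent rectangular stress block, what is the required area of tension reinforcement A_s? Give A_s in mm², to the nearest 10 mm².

A_s ≈ 2610 mm²

M_n = M_u/φ = 606/0.90 = 673.333 kN·m.
With M_n = 0.85 f'_c a b (d − a/2), solve the quadratic for a:
a = d − √(d² − 2M_n/(0.85 f'_c b)) = 570 − √(570² − 2 × 673.333×10⁶/(0.85 × 34 × 415)) = 108.90 mm.
A_s = 0.85 f'_c a b / f_y = 0.85 × 34 × 108.90 × 415 / 500 = 2612.2 mm².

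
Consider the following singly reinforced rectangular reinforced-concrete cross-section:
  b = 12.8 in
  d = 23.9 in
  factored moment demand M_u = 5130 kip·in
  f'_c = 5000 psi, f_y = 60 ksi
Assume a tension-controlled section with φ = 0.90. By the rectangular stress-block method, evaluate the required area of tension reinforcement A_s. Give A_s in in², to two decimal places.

M_n = M_u/φ = 5130/0.90 = 5700 kip·in.
From M_n = 0.85 f'_c a b (d − a/2):
a = d − √(d² − 2M_n/(0.85 f'_c b)) = 23.9 − √(23.9² − 2 × 5700/(0.85 × 5 × 12.8)) = 4.883 in.
A_s = 0.85 f'_c a b / f_y = 0.85 × 5 × 4.883 × 12.8 / 60 = 4.427 in².

A_s ≈ 4.43 in²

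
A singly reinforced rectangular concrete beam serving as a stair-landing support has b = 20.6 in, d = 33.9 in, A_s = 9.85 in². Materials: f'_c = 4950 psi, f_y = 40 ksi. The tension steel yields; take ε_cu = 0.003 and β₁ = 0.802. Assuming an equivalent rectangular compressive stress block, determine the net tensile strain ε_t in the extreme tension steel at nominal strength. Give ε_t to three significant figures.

a = A_s f_y/(0.85 f'_c b) = 4.546 in.
β₁ = 0.802, so c = a/β₁ = 4.546/0.802 = 5.668 in.
From the linear strain diagram with ε_cu = 0.003: ε_t = 0.003 (d − c)/c = 0.003 × (33.9 − 5.668)/5.668 = 0.0149.
Since ε_t ≥ 0.005, the section is tension-controlled.

ε_t ≈ 0.0149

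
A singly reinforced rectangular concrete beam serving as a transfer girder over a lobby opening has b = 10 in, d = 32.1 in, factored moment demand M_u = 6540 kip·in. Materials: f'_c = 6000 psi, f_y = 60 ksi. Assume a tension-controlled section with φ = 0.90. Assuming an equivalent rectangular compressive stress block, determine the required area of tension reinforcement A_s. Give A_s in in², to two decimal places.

A_s ≈ 4.08 in²

M_n = M_u/φ = 6540/0.90 = 7266.67 kip·in.
From M_n = 0.85 f'_c a b (d − a/2):
a = d − √(d² − 2M_n/(0.85 f'_c b)) = 32.1 − √(32.1² − 2 × 7266.67/(0.85 × 6 × 10)) = 4.797 in.
A_s = 0.85 f'_c a b / f_y = 0.85 × 6 × 4.797 × 10 / 60 = 4.077 in².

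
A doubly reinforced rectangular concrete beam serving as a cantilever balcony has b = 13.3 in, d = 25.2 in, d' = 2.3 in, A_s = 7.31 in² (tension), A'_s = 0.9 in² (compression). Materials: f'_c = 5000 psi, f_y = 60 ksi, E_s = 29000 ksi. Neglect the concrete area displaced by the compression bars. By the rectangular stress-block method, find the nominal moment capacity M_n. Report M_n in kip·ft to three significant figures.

M_n ≈ 802 kip·ft

Assume both steels yield.
a = (A_s − A'_s) f_y/(0.85 f'_c b) = (7.31 − 0.9) × 60/(0.85 × 5 × 13.3) = 6.804 in.
c = a/β₁ = 6.804/0.8 = 8.505 in; ε'_s = 0.003(c − d')/c = 0.0022 ≥ ε_y = 0.0021, so the compression steel yields.
M_n = (A_s − A'_s) f_y (d − a/2) + A'_s f_y (d − d') = 384.6 × (25.2 − 3.402) + 54 × (25.2 − 2.3) = 8383.5 + 1236.6 = 9620.1 kip·in = 9620.1/12 = 801.68 kip·ft.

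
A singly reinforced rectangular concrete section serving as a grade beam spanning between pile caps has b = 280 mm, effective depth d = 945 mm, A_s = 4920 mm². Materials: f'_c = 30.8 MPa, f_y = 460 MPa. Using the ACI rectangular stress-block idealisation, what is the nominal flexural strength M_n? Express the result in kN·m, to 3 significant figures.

T = A_s f_y = 4920 × 460 = 2263200 N = 2263.2 kN.
From C = T: a = T/(0.85 f'_c b) = 2263200/(0.85 × 30.8 × 280) = 308.74 mm.
M_n = T(d − a/2) = 2263.2 kN × (945 − 154.37) mm = 1789.35 kN·m.

M_n ≈ 1790 kN·m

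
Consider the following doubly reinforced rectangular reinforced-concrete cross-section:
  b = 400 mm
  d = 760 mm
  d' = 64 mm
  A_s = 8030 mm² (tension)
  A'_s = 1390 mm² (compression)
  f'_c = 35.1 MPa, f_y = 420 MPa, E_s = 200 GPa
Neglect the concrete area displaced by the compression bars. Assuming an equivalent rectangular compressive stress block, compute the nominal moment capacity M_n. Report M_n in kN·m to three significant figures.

M_n ≈ 2200 kN·m

Assume both tension and compression steel yield.
Net tension couple steel: A_s − A'_s = 6640 mm².
a = (A_s − A'_s) f_y / (0.85 f'_c b) = 2788800/(0.85 × 35.1 × 400) = 233.69 mm.
c = a/β₁ = 233.69/0.799 = 292.48 mm; ε'_s = 0.003(c − d')/c = 0.0023 ≥ f_y/E_s = 0.0021, so compression steel does yield.
M_n = (A_s − A'_s) f_y (d − a/2) + A'_s f_y (d − d') = [2788800 × (760 − 116.845) + 583800 × (760 − 64)] × 10⁻⁶ = 1793.63 + 406.32 = 2199.95 kN·m.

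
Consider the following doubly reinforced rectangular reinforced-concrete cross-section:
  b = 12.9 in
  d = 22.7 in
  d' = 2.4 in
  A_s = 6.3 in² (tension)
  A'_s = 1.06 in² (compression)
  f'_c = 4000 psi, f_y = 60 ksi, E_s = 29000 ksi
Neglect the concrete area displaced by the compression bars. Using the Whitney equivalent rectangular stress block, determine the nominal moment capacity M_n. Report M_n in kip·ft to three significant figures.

Assume both steels yield.
a = (A_s − A'_s) f_y/(0.85 f'_c b) = (6.3 − 1.06) × 60/(0.85 × 4 × 12.9) = 7.168 in.
c = a/β₁ = 7.168/0.85 = 8.433 in; ε'_s = 0.003(c − d')/c = 0.0021 ≥ ε_y = 0.0021, so the compression steel yields.
M_n = (A_s − A'_s) f_y (d − a/2) + A'_s f_y (d − d') = 314.4 × (22.7 − 3.584) + 63.6 × (22.7 − 2.4) = 6010.1 + 1291.1 = 7301.2 kip·in = 7301.2/12 = 608.43 kip·ft.

M_n ≈ 608 kip·ft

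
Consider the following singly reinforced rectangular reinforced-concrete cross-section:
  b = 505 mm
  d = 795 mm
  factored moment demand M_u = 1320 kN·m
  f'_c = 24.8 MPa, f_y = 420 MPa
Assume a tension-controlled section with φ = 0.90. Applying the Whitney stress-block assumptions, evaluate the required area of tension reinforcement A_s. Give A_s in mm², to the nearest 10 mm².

A_s ≈ 5020 mm²

M_n = M_u/φ = 1320/0.90 = 1466.67 kN·m.
With M_n = 0.85 f'_c a b (d − a/2), solve the quadratic for a:
a = d − √(d² − 2M_n/(0.85 f'_c b)) = 795 − √(795² − 2 × 1466.67×10⁶/(0.85 × 24.8 × 505)) = 197.94 mm.
A_s = 0.85 f'_c a b / f_y = 0.85 × 24.8 × 197.94 × 505 / 420 = 5017.0 mm².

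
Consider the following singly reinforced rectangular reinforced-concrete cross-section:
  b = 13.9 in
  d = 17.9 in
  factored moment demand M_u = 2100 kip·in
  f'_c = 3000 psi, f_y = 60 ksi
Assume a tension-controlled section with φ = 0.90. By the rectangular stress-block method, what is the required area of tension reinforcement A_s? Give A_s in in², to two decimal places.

M_n = M_u/φ = 2100/0.90 = 2333.33 kip·in.
From M_n = 0.85 f'_c a b (d − a/2):
a = d − √(d² − 2M_n/(0.85 f'_c b)) = 17.9 − √(17.9² − 2 × 2333.33/(0.85 × 3 × 13.9)) = 4.161 in.
A_s = 0.85 f'_c a b / f_y = 0.85 × 3 × 4.161 × 13.9 / 60 = 2.458 in².

A_s ≈ 2.46 in²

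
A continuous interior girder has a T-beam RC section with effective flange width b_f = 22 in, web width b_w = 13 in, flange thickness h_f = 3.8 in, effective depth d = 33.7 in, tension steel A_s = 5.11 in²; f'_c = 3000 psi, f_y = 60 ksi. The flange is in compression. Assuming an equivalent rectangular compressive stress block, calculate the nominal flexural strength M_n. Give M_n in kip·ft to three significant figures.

Tension: T = A_s f_y = 5.11 × 60 = 306.6 kips.
Try a within the flange: a = T/(0.85 f'_c b_f) = 306.6/(0.85 × 3 × 22) = 5.465 in.
a = 5.465 > h_f = 3.8 in: the block extends into the web. Split into flange-overhang and web parts.
C_f = 0.85 f'_c (b_f − b_w) h_f = 0.85 × 3 × (22 − 13) × 3.8 = 87.2 kips.
Remaining web compression depth: a_w = (T − C_f)/(0.85 f'_c b_w) = (306.6 − 87.2)/(0.85 × 3 × 13) = 6.618 in.
M_n = C_f(d − h_f/2) + (T − C_f)(d − a_w/2) = 87.2 × (33.7 − 1.9) + 219.4 × (33.7 − 3.309) = 2773.0 + 6667.8 = 9440.8 kip·in.
M_n = 9440.8/12 = 786.73 kip·ft.

M_n ≈ 787 kip·ft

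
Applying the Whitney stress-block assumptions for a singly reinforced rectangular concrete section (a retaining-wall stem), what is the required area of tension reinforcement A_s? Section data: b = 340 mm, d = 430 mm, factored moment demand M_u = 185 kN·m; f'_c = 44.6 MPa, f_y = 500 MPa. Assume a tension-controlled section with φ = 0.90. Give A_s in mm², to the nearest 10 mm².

M_n = M_u/φ = 185/0.90 = 205.556 kN·m.
With M_n = 0.85 f'_c a b (d − a/2), solve the quadratic for a:
a = d − √(d² − 2M_n/(0.85 f'_c b)) = 430 − √(430² − 2 × 205.556×10⁶/(0.85 × 44.6 × 340)) = 38.84 mm.
A_s = 0.85 f'_c a b / f_y = 0.85 × 44.6 × 38.84 × 340 / 500 = 1001.2 mm².

A_s ≈ 1000 mm²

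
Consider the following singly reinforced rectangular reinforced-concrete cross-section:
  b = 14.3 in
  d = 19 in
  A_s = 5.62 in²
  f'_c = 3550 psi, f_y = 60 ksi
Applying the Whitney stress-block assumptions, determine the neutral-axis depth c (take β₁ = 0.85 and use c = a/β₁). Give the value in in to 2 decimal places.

T = A_s f_y = 5.62 × 60 = 337.2 kips.
a = T/(0.85 f'_c b) = 337.2/(0.85 × 3.55 × 14.3) = 7.8146 in.
With β₁ = 0.85, c = a/β₁ = 7.8146/0.85 = 9.19 in.

c ≈ 9.19 in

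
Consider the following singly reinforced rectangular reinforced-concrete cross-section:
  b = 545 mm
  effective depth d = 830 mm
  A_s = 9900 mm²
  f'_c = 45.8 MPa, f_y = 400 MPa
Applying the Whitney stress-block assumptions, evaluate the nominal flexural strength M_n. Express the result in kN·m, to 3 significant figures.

M_n ≈ 2920 kN·m

T = A_s f_y = 9900 × 400 = 3960000 N = 3960 kN.
From C = T: a = T/(0.85 f'_c b) = 3960000/(0.85 × 45.8 × 545) = 186.64 mm.
M_n = T(d − a/2) = 3960 kN × (830 − 93.32) mm = 2917.25 kN·m.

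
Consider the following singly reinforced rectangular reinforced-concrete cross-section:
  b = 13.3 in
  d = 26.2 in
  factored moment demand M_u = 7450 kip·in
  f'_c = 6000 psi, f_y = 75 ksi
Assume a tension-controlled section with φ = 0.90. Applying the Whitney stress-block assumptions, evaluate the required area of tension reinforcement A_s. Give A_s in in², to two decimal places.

A_s ≈ 4.67 in²

M_n = M_u/φ = 7450/0.90 = 8277.78 kip·in.
From M_n = 0.85 f'_c a b (d − a/2):
a = d − √(d² − 2M_n/(0.85 f'_c b)) = 26.2 − √(26.2² − 2 × 8277.78/(0.85 × 6 × 13.3)) = 5.168 in.
A_s = 0.85 f'_c a b / f_y = 0.85 × 6 × 5.168 × 13.3 / 75 = 4.674 in².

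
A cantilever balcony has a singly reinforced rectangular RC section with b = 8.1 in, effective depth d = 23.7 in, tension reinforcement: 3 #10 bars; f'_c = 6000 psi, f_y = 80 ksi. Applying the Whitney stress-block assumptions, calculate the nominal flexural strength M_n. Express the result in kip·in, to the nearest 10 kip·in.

A_s = 3 × 1.27 = 3.81 in².
T = A_s f_y = 3.81 × 80 = 304.8 kips.
a = T/(0.85 f'_c b) = 304.8/(0.85 × 6 × 8.1) = 7.378 in.
M_n = T(d − a/2) = 304.8 × (23.7 − 3.689) = 6099.4 kip·in.

M_n ≈ 6100 kip·in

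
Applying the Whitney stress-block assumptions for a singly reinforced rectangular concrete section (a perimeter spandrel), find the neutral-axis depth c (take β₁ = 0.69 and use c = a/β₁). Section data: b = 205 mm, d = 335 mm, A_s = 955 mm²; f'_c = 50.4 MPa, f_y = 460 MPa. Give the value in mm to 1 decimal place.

T = A_s f_y = 955 × 460 = 439300 N = 439.3 kN.
Setting C = 0.85 f'_c a b equal to T: a = 439300/(0.85 × 50.4 × 205) = 50.022 mm.
With β₁ = 0.69, c = a/β₁ = 50.022/0.69 = 72.5 mm.

c ≈ 72.5 mm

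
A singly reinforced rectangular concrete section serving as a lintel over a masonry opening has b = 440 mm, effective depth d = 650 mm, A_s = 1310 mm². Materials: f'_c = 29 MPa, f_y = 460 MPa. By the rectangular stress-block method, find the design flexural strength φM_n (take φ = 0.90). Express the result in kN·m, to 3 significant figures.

T = A_s f_y = 1310 × 460 = 602600 N = 602.6 kN.
From C = T: a = T/(0.85 f'_c b) = 602600/(0.85 × 29 × 440) = 55.56 mm.
M_n = T(d − a/2) = 602.6 kN × (650 − 27.78) mm = 374.95 kN·m.
φM_n = 0.90 × 374.95 = 337.46 kN·m.

φM_n ≈ 337 kN·m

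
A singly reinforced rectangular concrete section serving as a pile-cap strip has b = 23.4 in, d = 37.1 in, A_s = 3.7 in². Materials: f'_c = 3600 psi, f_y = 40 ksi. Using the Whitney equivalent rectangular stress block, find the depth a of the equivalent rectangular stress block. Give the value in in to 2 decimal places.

T = A_s f_y = 3.7 × 40 = 148 kips.
a = T/(0.85 f'_c b) = 148/(0.85 × 3.6 × 23.4) = 2.07 in.

a ≈ 2.07 in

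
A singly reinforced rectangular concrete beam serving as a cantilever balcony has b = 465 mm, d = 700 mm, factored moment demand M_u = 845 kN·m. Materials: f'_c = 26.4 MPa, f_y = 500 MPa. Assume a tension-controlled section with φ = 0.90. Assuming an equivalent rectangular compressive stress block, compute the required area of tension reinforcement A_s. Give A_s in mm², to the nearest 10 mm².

A_s ≈ 2990 mm²

M_n = M_u/φ = 845/0.90 = 938.889 kN·m.
With M_n = 0.85 f'_c a b (d − a/2), solve the quadratic for a:
a = d − √(d² − 2M_n/(0.85 f'_c b)) = 700 − √(700² − 2 × 938.889×10⁶/(0.85 × 26.4 × 465)) = 143.18 mm.
A_s = 0.85 f'_c a b / f_y = 0.85 × 26.4 × 143.18 × 465 / 500 = 2988.1 mm².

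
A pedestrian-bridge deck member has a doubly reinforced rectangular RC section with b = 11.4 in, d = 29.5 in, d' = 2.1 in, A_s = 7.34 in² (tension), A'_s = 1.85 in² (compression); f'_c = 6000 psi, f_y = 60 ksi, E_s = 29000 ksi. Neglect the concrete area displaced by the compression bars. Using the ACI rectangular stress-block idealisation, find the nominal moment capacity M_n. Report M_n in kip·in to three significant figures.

M_n ≈ 11800 kip·in

Assume both steels yield.
a = (A_s − A'_s) f_y/(0.85 f'_c b) = (7.34 − 1.85) × 60/(0.85 × 6 × 11.4) = 5.666 in.
c = a/β₁ = 5.666/0.75 = 7.555 in; ε'_s = 0.003(c − d')/c = 0.0022 ≥ ε_y = 0.0021, so the compression steel yields.
M_n = (A_s − A'_s) f_y (d − a/2) + A'_s f_y (d − d') = 329.4 × (29.5 − 2.833) + 111 × (29.5 − 2.1) = 8784.1 + 3041.4 = 11825.5 kip·in.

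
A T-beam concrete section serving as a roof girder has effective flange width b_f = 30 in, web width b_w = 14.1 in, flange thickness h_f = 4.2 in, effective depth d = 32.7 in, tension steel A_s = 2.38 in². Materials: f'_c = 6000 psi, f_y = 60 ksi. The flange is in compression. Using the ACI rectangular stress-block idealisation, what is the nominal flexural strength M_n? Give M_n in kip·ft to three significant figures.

Tension: T = A_s f_y = 2.38 × 60 = 142.8 kips.
Try a within the flange: a = T/(0.85 f'_c b_f) = 142.8/(0.85 × 6 × 30) = 0.933 in.
Since a = 0.933 ≤ h_f = 4.2 in, the stress block lies entirely in the flange; analyse as a rectangular beam of width b_f.
M_n = T(d − a/2) = 142.8 × (32.7 − 0.4665) = 4602.9 kip·in.
M_n = 4602.9/12 = 383.58 kip·ft.

M_n ≈ 384 kip·ft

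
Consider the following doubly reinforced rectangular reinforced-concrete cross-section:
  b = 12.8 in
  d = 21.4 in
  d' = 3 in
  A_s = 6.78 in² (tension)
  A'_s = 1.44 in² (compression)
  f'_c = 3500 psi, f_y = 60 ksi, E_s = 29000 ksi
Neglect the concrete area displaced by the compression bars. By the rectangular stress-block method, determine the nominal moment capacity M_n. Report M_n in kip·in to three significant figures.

Assume both steels yield.
a = (A_s − A'_s) f_y/(0.85 f'_c b) = (6.78 − 1.44) × 60/(0.85 × 3.5 × 12.8) = 8.414 in.
c = a/β₁ = 8.414/0.85 = 9.899 in; ε'_s = 0.003(c − d')/c = 0.0021 ≥ ε_y = 0.0021, so the compression steel yields.
M_n = (A_s − A'_s) f_y (d − a/2) + A'_s f_y (d − d') = 320.4 × (21.4 − 4.207) + 86.4 × (21.4 − 3) = 5508.6 + 1589.8 = 7098.4 kip·in.

M_n ≈ 7100 kip·in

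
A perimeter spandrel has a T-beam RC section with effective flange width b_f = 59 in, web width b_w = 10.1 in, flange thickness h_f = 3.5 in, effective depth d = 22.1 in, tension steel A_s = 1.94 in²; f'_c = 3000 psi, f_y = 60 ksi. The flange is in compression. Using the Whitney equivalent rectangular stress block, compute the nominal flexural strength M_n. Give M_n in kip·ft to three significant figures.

M_n ≈ 211 kip·ft

Tension: T = A_s f_y = 1.94 × 60 = 116.4 kips.
Try a within the flange: a = T/(0.85 f'_c b_f) = 116.4/(0.85 × 3 × 59) = 0.774 in.
Since a = 0.774 ≤ h_f = 3.5 in, the stress block lies entirely in the flange; analyse as a rectangular beam of width b_f.
M_n = T(d − a/2) = 116.4 × (22.1 − 0.387) = 2527.4 kip·in.
M_n = 2527.4/12 = 210.62 kip·ft.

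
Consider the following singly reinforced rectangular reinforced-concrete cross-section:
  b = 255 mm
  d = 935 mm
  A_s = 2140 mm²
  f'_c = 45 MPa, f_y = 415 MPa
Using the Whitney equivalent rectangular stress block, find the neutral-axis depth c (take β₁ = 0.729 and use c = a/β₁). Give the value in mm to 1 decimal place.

c ≈ 124.9 mm

T = A_s f_y = 2140 × 415 = 888100 N = 888.1 kN.
Setting C = 0.85 f'_c a b equal to T: a = 888100/(0.85 × 45 × 255) = 91.052 mm.
With β₁ = 0.729, c = a/β₁ = 91.052/0.729 = 124.9 mm.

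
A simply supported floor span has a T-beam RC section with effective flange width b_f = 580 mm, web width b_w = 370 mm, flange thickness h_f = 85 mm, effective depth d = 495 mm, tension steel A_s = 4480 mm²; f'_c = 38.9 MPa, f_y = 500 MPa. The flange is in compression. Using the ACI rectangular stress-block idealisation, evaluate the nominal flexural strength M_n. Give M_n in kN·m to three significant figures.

M_n ≈ 972 kN·m

Tension: T = A_s f_y = 4480 × 500 = 2240000 N.
Try a within the flange: a = T/(0.85 f'_c b_f) = 2240000/(0.85 × 38.9 × 580) = 116.80 mm.
a = 116.80 > h_f = 85 mm: the block extends into the web. Split into flange-overhang and web parts.
C_f = 0.85 f'_c (b_f − b_w) h_f = 0.85 × 38.9 × (580 − 370) × 85 = 590210 N.
Remaining web compression depth: a_w = (T − C_f)/(0.85 f'_c b_w) = (2240000 − 590210)/(0.85 × 38.9 × 370) = 134.85 mm.
M_n = C_f(d − h_f/2) + (T − C_f)(d − a_w/2) = 590210 × (495 − 42.5) + 1649790 × (495 − 67.425) = 267.07 + 705.41 = 972.48 × 10⁶ N·mm.
M_n = 972.48 kN·m.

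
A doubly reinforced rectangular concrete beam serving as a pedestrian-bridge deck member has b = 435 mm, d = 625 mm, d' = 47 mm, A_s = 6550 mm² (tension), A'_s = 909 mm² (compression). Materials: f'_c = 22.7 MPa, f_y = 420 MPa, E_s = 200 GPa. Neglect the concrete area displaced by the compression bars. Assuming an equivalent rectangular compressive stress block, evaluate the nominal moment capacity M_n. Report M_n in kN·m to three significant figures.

Assume both tension and compression steel yield.
Net tension couple steel: A_s − A'_s = 5641 mm².
a = (A_s − A'_s) f_y / (0.85 f'_c b) = 2369220/(0.85 × 22.7 × 435) = 282.27 mm.
c = a/β₁ = 282.27/0.85 = 332.08 mm; ε'_s = 0.003(c − d')/c = 0.0026 ≥ f_y/E_s = 0.0021, so compression steel does yield.
M_n = (A_s − A'_s) f_y (d − a/2) + A'_s f_y (d − d') = [2369220 × (625 − 141.135) + 381780 × (625 − 47)] × 10⁻⁶ = 1146.38 + 220.67 = 1367.05 kN·m.

M_n ≈ 1370 kN·m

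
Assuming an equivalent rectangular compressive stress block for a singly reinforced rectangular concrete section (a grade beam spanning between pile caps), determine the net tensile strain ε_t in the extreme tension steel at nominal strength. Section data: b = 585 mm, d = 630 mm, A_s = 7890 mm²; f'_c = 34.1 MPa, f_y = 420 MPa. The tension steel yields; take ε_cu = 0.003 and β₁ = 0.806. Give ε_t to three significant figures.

ε_t ≈ 0.00479

a = A_s f_y/(0.85 f'_c b) = 195.43 mm.
β₁ = 0.806, so c = a/β₁ = 195.43/0.806 = 242.47 mm.
From the linear strain diagram with ε_cu = 0.003: ε_t = 0.003 (d − c)/c = 0.003 × (630 − 242.47)/242.47 = 0.00479.
ε_t is between 0.004 and 0.005 — transition zone.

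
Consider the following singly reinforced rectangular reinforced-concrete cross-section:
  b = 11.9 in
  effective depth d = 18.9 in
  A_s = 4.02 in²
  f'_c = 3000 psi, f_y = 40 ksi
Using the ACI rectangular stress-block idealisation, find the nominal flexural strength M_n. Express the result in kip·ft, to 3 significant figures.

T = A_s f_y = 4.02 × 40 = 160.8 kips.
a = T/(0.85 f'_c b) = 160.8/(0.85 × 3 × 11.9) = 5.299 in.
M_n = T(d − a/2) = 160.8 × (18.9 − 2.6495) = 2613.1 kip·in = 2613.1/12 = 217.76 kip·ft.

M_n ≈ 218 kip·ft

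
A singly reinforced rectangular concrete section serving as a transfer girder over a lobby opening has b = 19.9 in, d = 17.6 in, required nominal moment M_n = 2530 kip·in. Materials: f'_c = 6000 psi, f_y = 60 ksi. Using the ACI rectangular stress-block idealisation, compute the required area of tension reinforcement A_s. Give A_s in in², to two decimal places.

A_s ≈ 2.50 in²

From M_n = 0.85 f'_c a b (d − a/2):
a = d − √(d² − 2M_n/(0.85 f'_c b)) = 17.6 − √(17.6² − 2 × 2530/(0.85 × 6 × 19.9)) = 1.478 in.
A_s = 0.85 f'_c a b / f_y = 0.85 × 6 × 1.478 × 19.9 / 60 = 2.500 in².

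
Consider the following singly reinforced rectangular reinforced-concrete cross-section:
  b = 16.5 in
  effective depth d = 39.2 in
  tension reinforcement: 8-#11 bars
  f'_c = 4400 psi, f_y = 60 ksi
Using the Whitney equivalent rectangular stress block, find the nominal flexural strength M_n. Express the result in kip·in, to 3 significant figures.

M_n ≈ 24800 kip·in

A_s = 8 × 1.56 = 12.48 in².
T = A_s f_y = 12.48 × 60 = 748.8 kips.
a = T/(0.85 f'_c b) = 748.8/(0.85 × 4.4 × 16.5) = 12.134 in.
M_n = T(d − a/2) = 748.8 × (39.2 − 6.067) = 24810.0 kip·in.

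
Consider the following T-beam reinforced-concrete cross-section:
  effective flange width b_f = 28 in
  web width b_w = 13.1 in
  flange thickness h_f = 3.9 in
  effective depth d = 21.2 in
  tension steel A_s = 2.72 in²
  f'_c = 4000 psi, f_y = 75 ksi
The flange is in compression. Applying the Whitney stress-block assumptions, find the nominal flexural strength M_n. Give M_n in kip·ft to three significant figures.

M_n ≈ 342 kip·ft

Tension: T = A_s f_y = 2.72 × 75 = 204 kips.
Try a within the flange: a = T/(0.85 f'_c b_f) = 204/(0.85 × 4 × 28) = 2.143 in.
Since a = 2.143 ≤ h_f = 3.9 in, the stress block lies entirely in the flange; analyse as a rectangular beam of width b_f.
M_n = T(d − a/2) = 204 × (21.2 − 1.0715) = 4106.2 kip·in.
M_n = 4106.2/12 = 342.18 kip·ft.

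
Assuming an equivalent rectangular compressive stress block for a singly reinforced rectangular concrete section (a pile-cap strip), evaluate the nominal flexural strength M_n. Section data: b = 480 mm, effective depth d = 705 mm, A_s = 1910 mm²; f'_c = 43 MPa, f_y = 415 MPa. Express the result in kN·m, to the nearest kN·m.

M_n ≈ 541 kN·m

T = A_s f_y = 1910 × 415 = 792650 N = 792.65 kN.
From C = T: a = T/(0.85 f'_c b) = 792650/(0.85 × 43 × 480) = 45.18 mm.
M_n = T(d − a/2) = 792.65 kN × (705 − 22.59) mm = 540.91 kN·m.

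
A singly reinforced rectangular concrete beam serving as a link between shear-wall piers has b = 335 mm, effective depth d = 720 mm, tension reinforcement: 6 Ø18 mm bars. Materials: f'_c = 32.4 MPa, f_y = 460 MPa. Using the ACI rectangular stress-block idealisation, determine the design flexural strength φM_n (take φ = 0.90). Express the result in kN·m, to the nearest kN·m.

φM_n ≈ 430 kN·m

A_s = 6 × 254 = 1524 mm².
T = A_s f_y = 1524 × 460 = 701040 N = 701.04 kN.
From C = T: a = T/(0.85 f'_c b) = 701040/(0.85 × 32.4 × 335) = 75.99 mm.
M_n = T(d − a/2) = 701.04 kN × (720 − 37.995) mm = 478.11 kN·m.
φM_n = 0.90 × 478.11 = 430.30 kN·m.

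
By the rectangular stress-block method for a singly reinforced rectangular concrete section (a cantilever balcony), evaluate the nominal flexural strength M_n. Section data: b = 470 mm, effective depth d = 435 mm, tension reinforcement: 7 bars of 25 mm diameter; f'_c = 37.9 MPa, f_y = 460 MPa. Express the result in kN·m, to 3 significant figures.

A_s = 7 × 491 = 3437 mm².
T = A_s f_y = 3437 × 460 = 1581020 N = 1581.02 kN.
From C = T: a = T/(0.85 f'_c b) = 1581020/(0.85 × 37.9 × 470) = 104.42 mm.
M_n = T(d − a/2) = 1581.02 kN × (435 − 52.21) mm = 605.20 kN·m.

M_n ≈ 605 kN·m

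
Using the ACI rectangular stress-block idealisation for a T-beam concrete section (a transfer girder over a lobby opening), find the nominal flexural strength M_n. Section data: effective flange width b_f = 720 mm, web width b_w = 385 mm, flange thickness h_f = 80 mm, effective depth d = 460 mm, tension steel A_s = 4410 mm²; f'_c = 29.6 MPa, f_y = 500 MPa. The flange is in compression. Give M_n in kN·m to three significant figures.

M_n ≈ 866 kN·m

Tension: T = A_s f_y = 4410 × 500 = 2205000 N.
Try a within the flange: a = T/(0.85 f'_c b_f) = 2205000/(0.85 × 29.6 × 720) = 121.72 mm.
a = 121.72 > h_f = 80 mm: the block extends into the web. Split into flange-overhang and web parts.
C_f = 0.85 f'_c (b_f − b_w) h_f = 0.85 × 29.6 × (720 − 385) × 80 = 674288 N.
Remaining web compression depth: a_w = (T − C_f)/(0.85 f'_c b_w) = (2205000 − 674288)/(0.85 × 29.6 × 385) = 158.02 mm.
M_n = C_f(d − h_f/2) + (T − C_f)(d − a_w/2) = 674288 × (460 − 40) + 1530712 × (460 − 79.01) = 283.20 + 583.19 = 866.39 × 10⁶ N·mm.
M_n = 866.39 kN·m.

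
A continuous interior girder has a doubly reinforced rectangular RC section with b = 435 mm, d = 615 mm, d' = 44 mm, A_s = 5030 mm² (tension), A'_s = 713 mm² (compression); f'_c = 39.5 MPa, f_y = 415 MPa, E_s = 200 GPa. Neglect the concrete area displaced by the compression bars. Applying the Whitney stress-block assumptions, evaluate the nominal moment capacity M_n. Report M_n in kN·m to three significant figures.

Assume both tension and compression steel yield.
Net tension couple steel: A_s − A'_s = 4317 mm².
a = (A_s − A'_s) f_y / (0.85 f'_c b) = 1791555/(0.85 × 39.5 × 435) = 122.67 mm.
c = a/β₁ = 122.67/0.768 = 159.73 mm; ε'_s = 0.003(c − d')/c = 0.0022 ≥ f_y/E_s = 0.0021, so compression steel does yield.
M_n = (A_s − A'_s) f_y (d − a/2) + A'_s f_y (d − d') = [1791555 × (615 − 61.335) + 295895 × (615 − 44)] × 10⁻⁶ = 991.92 + 168.96 = 1160.88 kN·m.

M_n ≈ 1160 kN·m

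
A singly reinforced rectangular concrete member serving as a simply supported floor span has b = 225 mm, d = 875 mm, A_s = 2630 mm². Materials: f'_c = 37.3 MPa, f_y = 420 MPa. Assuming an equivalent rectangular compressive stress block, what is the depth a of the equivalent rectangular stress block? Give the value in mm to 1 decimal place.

a ≈ 154.8 mm

T = A_s f_y = 2630 × 420 = 1104600 N = 1104.6 kN.
Setting C = 0.85 f'_c a b equal to T: a = 1104600/(0.85 × 37.3 × 225) = 154.8 mm.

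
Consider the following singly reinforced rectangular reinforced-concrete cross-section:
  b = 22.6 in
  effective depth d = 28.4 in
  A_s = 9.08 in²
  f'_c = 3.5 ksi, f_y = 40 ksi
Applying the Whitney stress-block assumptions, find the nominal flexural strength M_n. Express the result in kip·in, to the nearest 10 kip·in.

M_n ≈ 9330 kip·in

T = A_s f_y = 9.08 × 40 = 363.2 kips.
a = T/(0.85 f'_c b) = 363.2/(0.85 × 3.5 × 22.6) = 5.402 in.
M_n = T(d − a/2) = 363.2 × (28.4 − 2.701) = 9333.9 kip·in.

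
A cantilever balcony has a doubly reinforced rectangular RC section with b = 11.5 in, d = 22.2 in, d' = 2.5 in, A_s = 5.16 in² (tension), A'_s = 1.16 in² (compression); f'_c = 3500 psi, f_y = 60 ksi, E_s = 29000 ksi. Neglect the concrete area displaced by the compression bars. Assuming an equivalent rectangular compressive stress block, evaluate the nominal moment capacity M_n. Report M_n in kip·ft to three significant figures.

Assume both steels yield.
a = (A_s − A'_s) f_y/(0.85 f'_c b) = (5.16 − 1.16) × 60/(0.85 × 3.5 × 11.5) = 7.015 in.
c = a/β₁ = 7.015/0.85 = 8.253 in; ε'_s = 0.003(c − d')/c = 0.0021 ≥ ε_y = 0.0021, so the compression steel yields.
M_n = (A_s − A'_s) f_y (d − a/2) + A'_s f_y (d − d') = 240 × (22.2 − 3.5075) + 69.6 × (22.2 − 2.5) = 4486.2 + 1371.1 = 5857.3 kip·in = 5857.3/12 = 488.11 kip·ft.

M_n ≈ 488 kip·ft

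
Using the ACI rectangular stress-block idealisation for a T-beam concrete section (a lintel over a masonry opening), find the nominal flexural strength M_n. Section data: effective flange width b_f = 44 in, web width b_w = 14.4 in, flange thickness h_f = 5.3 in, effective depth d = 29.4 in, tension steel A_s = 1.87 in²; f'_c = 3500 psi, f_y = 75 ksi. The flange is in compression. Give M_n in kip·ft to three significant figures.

M_n ≈ 337 kip·ft

Tension: T = A_s f_y = 1.87 × 75 = 140.25 kips.
Try a within the flange: a = T/(0.85 f'_c b_f) = 140.25/(0.85 × 3.5 × 44) = 1.071 in.
Since a = 1.071 ≤ h_f = 5.3 in, the stress block lies entirely in the flange; analyse as a rectangular beam of width b_f.
M_n = T(d − a/2) = 140.25 × (29.4 − 0.5355) = 4048.2 kip·in.
M_n = 4048.2/12 = 337.35 kip·ft.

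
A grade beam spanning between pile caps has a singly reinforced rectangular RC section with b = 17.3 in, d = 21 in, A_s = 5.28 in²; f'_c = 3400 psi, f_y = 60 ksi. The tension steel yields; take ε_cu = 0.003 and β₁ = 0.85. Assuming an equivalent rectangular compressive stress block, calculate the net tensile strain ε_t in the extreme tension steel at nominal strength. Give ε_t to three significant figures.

a = A_s f_y/(0.85 f'_c b) = 6.336 in.
β₁ = 0.85, so c = a/β₁ = 6.336/0.85 = 7.454 in.
From the linear strain diagram with ε_cu = 0.003: ε_t = 0.003 (d − c)/c = 0.003 × (21 − 7.454)/7.454 = 0.00545.
Since ε_t ≥ 0.005, the section is tension-controlled.

ε_t ≈ 0.00545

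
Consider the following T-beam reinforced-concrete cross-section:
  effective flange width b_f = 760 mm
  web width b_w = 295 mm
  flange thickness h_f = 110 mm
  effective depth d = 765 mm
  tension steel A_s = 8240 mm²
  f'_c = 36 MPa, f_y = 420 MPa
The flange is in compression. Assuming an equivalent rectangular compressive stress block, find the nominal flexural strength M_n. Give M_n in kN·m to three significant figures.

Tension: T = A_s f_y = 8240 × 420 = 3460800 N.
Try a within the flange: a = T/(0.85 f'_c b_f) = 3460800/(0.85 × 36 × 760) = 148.81 mm.
a = 148.81 > h_f = 110 mm: the block extends into the web. Split into flange-overhang and web parts.
C_f = 0.85 f'_c (b_f − b_w) h_f = 0.85 × 36 × (760 − 295) × 110 = 1565190 N.
Remaining web compression depth: a_w = (T − C_f)/(0.85 f'_c b_w) = (3460800 − 1565190)/(0.85 × 36 × 295) = 209.99 mm.
M_n = C_f(d − h_f/2) + (T − C_f)(d − a_w/2) = 1565190 × (765 − 55) + 1895610 × (765 − 104.995) = 1111.28 + 1251.11 = 2362.39 × 10⁶ N·mm.
M_n = 2362.39 kN·m.

M_n ≈ 2360 kN·m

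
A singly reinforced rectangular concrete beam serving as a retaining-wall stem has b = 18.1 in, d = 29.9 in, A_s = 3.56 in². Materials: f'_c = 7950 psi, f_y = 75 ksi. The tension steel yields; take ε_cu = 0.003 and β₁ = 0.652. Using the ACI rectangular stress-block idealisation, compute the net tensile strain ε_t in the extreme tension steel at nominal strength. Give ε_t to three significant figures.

a = A_s f_y/(0.85 f'_c b) = 2.183 in.
β₁ = 0.652, so c = a/β₁ = 2.183/0.652 = 3.348 in.
From the linear strain diagram with ε_cu = 0.003: ε_t = 0.003 (d − c)/c = 0.003 × (29.9 − 3.348)/3.348 = 0.0238.
Since ε_t ≥ 0.005, the section is tension-controlled.

ε_t ≈ 0.0238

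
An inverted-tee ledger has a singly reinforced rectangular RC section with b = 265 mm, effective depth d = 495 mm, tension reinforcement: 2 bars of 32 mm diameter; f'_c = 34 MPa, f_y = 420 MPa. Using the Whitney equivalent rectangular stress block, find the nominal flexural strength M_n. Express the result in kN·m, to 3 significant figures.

M_n ≈ 305 kN·m

A_s = 2 × 804 = 1608 mm².
T = A_s f_y = 1608 × 420 = 675360 N = 675.36 kN.
From C = T: a = T/(0.85 f'_c b) = 675360/(0.85 × 34 × 265) = 88.18 mm.
M_n = T(d − a/2) = 675.36 kN × (495 − 44.09) mm = 304.53 kN·m.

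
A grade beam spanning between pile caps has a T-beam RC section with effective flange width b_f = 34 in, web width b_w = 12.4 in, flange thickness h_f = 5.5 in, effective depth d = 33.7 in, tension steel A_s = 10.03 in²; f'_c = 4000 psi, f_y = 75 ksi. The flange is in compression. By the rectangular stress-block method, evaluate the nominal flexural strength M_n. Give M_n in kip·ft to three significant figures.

M_n ≈ 1900 kip·ft

Tension: T = A_s f_y = 10.03 × 75 = 752.25 kips.
Try a within the flange: a = T/(0.85 f'_c b_f) = 752.25/(0.85 × 4 × 34) = 6.507 in.
a = 6.507 > h_f = 5.5 in: the block extends into the web. Split into flange-overhang and web parts.
C_f = 0.85 f'_c (b_f − b_w) h_f = 0.85 × 4 × (34 − 12.4) × 5.5 = 403.9 kips.
Remaining web compression depth: a_w = (T − C_f)/(0.85 f'_c b_w) = (752.25 − 403.9)/(0.85 × 4 × 12.4) = 8.263 in.
M_n = C_f(d − h_f/2) + (T − C_f)(d − a_w/2) = 403.9 × (33.7 − 2.75) + 348.35 × (33.7 − 4.1315) = 12500.7 + 10300.2 = 22800.9 kip·in.
M_n = 22800.9/12 = 1900.08 kip·ft.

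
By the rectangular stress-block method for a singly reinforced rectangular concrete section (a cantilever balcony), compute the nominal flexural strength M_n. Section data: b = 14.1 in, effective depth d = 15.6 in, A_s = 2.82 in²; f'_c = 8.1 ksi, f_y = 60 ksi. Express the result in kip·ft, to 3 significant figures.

T = A_s f_y = 2.82 × 60 = 169.2 kips.
a = T/(0.85 f'_c b) = 169.2/(0.85 × 8.1 × 14.1) = 1.743 in.
M_n = T(d − a/2) = 169.2 × (15.6 − 0.8715) = 2492.1 kip·in = 2492.1/12 = 207.68 kip·ft.

M_n ≈ 208 kip·ft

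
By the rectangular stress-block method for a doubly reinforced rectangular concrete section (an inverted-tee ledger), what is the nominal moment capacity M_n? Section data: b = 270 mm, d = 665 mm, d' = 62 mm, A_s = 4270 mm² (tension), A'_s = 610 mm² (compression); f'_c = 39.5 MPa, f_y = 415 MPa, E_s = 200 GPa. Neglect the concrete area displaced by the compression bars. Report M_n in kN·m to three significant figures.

Assume both tension and compression steel yield.
Net tension couple steel: A_s − A'_s = 3660 mm².
a = (A_s − A'_s) f_y / (0.85 f'_c b) = 1518900/(0.85 × 39.5 × 270) = 167.55 mm.
c = a/β₁ = 167.55/0.768 = 218.16 mm; ε'_s = 0.003(c − d')/c = 0.0021 ≥ f_y/E_s = 0.0021, so compression steel does yield.
M_n = (A_s − A'_s) f_y (d − a/2) + A'_s f_y (d − d') = [1518900 × (665 − 83.775) + 253150 × (665 − 62)] × 10⁻⁶ = 882.82 + 152.65 = 1035.47 kN·m.

M_n ≈ 1040 kN·m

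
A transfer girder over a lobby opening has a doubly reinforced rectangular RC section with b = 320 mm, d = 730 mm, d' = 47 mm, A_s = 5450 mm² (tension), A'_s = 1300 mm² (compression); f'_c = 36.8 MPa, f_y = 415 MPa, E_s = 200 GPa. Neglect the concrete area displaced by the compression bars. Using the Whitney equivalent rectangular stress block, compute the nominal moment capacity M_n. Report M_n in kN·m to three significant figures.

Assume both tension and compression steel yield.
Net tension couple steel: A_s − A'_s = 4150 mm².
a = (A_s − A'_s) f_y / (0.85 f'_c b) = 1722250/(0.85 × 36.8 × 320) = 172.06 mm.
c = a/β₁ = 172.06/0.787 = 218.63 mm; ε'_s = 0.003(c − d')/c = 0.0024 ≥ f_y/E_s = 0.0021, so compression steel does yield.
M_n = (A_s − A'_s) f_y (d − a/2) + A'_s f_y (d − d') = [1722250 × (730 − 86.03) + 539500 × (730 − 47)] × 10⁻⁶ = 1109.08 + 368.48 = 1477.56 kN·m.

M_n ≈ 1480 kN·m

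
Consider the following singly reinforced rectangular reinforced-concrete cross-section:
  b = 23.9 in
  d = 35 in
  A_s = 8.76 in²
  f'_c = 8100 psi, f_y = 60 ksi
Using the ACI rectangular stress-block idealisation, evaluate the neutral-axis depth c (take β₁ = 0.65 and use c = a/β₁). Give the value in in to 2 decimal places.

c ≈ 4.91 in

T = A_s f_y = 8.76 × 60 = 525.6 kips.
a = T/(0.85 f'_c b) = 525.6/(0.85 × 8.1 × 23.9) = 3.1941 in.
With β₁ = 0.65, c = a/β₁ = 3.1941/0.65 = 4.91 in.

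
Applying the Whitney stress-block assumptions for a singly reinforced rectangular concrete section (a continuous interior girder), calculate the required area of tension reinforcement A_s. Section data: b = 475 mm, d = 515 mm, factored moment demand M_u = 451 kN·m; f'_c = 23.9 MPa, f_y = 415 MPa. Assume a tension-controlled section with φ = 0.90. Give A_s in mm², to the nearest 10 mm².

A_s ≈ 2630 mm²

M_n = M_u/φ = 451/0.90 = 501.111 kN·m.
With M_n = 0.85 f'_c a b (d − a/2), solve the quadratic for a:
a = d − √(d² − 2M_n/(0.85 f'_c b)) = 515 − √(515² − 2 × 501.111×10⁶/(0.85 × 23.9 × 475)) = 113.30 mm.
A_s = 0.85 f'_c a b / f_y = 0.85 × 23.9 × 113.30 × 475 / 415 = 2634.5 mm².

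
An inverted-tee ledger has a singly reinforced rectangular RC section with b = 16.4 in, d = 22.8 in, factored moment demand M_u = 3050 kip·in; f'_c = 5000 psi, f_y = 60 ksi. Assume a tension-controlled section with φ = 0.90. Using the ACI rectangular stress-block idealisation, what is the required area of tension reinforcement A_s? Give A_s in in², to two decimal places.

A_s ≈ 2.61 in²

M_n = M_u/φ = 3050/0.90 = 3388.89 kip·in.
From M_n = 0.85 f'_c a b (d − a/2):
a = d − √(d² − 2M_n/(0.85 f'_c b)) = 22.8 − √(22.8² − 2 × 3388.89/(0.85 × 5 × 16.4)) = 2.243 in.
A_s = 0.85 f'_c a b / f_y = 0.85 × 5 × 2.243 × 16.4 / 60 = 2.606 in².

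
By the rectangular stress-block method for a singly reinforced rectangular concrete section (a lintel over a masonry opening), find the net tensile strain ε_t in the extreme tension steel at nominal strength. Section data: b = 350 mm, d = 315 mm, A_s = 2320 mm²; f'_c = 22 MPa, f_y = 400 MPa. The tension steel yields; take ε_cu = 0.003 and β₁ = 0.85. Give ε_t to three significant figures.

a = A_s f_y/(0.85 f'_c b) = 141.79 mm.
β₁ = 0.85, so c = a/β₁ = 141.79/0.85 = 166.81 mm.
From the linear strain diagram with ε_cu = 0.003: ε_t = 0.003 (d − c)/c = 0.003 × (315 − 166.81)/166.81 = 0.00267.
ε_t < 0.004 — the section is over-reinforced for flexure under ACI limits.

ε_t ≈ 0.00267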